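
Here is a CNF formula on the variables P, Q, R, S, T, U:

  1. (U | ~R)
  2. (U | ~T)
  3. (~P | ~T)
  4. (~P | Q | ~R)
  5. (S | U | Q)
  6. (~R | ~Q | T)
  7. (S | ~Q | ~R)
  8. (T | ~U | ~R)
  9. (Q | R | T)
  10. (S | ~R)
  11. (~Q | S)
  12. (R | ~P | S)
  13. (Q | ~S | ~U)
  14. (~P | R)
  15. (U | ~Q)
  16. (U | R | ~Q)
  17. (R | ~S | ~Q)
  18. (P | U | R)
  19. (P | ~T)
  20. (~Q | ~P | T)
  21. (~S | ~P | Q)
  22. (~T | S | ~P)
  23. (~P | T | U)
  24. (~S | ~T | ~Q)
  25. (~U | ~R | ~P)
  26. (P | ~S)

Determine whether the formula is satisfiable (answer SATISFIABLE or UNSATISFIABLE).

Q = True:
  propagation gives S=True, U=True, R=True, T=True; an empty clause results — contradiction.
Q = False:
  P = True:
    propagation gives T=False, R=False; an empty clause results — contradiction.
  P = False:
    propagation gives T=False, R=True, U=True; an empty clause results — contradiction.
Every branch closes, so no satisfying assignment exists.

UNSATISFIABLE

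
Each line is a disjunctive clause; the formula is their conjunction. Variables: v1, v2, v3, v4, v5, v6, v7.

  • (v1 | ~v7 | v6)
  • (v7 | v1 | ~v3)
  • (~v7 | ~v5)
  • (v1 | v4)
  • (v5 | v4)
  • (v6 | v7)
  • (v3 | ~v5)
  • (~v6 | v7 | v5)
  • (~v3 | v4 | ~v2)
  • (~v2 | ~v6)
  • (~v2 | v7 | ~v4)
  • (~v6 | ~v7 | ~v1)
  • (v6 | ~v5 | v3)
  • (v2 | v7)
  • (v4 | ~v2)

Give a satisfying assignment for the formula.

v1=False, v2=False, v3=True, v4=True, v5=False, v6=True, v7=True

Try v1 = False.
  then v4 is forced to True.
Branch on v2: take v2 = False.
  then v7 is forced to True.
  then v6 is forced to True.
  then v5 is forced to False.
v3 is now unconstrained; take v3 = True.
Every clause has at least one true literal under this assignment.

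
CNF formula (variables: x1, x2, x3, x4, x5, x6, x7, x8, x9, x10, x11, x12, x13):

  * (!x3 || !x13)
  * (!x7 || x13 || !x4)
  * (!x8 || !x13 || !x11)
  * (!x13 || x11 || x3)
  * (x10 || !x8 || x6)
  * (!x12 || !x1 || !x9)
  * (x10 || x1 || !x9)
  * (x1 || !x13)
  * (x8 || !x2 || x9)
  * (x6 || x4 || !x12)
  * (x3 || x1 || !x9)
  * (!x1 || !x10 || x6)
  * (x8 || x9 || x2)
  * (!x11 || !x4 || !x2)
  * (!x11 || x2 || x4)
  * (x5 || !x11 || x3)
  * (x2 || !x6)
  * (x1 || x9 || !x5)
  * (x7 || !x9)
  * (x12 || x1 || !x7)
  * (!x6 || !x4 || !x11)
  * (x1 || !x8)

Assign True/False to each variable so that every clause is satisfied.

Branch on x1: take x1 = True.
The remaining clauses are satisfied by x2 = True, x3 = True, x4 = False, x5 = False, x6 = True, x7 = False, x8 = True, x9 = False, x10 = True, x11 = True, x12 = True, x13 = False.
Every clause has at least one true literal under this assignment.

x1=T, x2=T, x3=T, x4=F, x5=F, x6=T, x7=F, x8=T, x9=F, x10=T, x11=T, x12=T, x13=F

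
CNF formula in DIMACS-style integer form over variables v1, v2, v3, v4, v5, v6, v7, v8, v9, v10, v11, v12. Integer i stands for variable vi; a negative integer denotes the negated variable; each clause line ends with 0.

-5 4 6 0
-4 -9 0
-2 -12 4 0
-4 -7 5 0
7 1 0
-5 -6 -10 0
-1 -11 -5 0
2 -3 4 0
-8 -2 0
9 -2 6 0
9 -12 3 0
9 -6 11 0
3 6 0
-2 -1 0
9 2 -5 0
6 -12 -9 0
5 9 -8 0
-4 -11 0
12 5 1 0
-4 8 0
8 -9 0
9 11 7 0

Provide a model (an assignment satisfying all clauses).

v1=T  v2=F  v3=F  v4=F  v5=F  v6=T  v7=T  v8=F  v9=F  v10=F  v11=T  v12=F

Pure literal: v10 appears only negated; assign v10 = False.
Branch on v1: take v1 = True.
  then v2 is forced to False.
For the remaining variables, v3 = False, v4 = False, v5 = False, v6 = True, v7 = True, v8 = False, v9 = False, v11 = True, v12 = False works.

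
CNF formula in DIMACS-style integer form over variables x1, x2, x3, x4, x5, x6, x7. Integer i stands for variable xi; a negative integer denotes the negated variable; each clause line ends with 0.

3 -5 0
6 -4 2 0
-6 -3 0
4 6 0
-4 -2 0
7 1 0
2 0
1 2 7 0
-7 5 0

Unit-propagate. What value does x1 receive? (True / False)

(x2) stands alone — x2 = True.
In (!x4 || !x2), !x2 is now false; !x4 must hold, so x4 = False.
(x4 || x6) with x4 = False leaves only x6, so x6 = True.
(!x3 || !x6) with x6 = True leaves only !x3, so x3 = False.
From (!x5 || x3) and x3 = False: x5 = False.
(!x7 || x5): since x5 = False, the clause reduces to (!x7). x7 = False.
From (x1 || x7) and x7 = False: x1 = True.

True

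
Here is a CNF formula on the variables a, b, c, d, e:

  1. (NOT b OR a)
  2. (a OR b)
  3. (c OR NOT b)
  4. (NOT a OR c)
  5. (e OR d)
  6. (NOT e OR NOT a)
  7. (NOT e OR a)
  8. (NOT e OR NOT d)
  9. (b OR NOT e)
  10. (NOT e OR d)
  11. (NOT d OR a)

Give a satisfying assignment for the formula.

a=1  b=0  c=1  d=1  e=0

Check each clause:
  1. (NOT b OR a) — a is true.
  2. (b OR a) — a is true.
  3. (NOT b OR c) — c is true.
  4. (c OR NOT a) — c is true.
  5. (d OR e) — d is true.
  6. (NOT e OR NOT a) — NOT e is true.
  7. (NOT e OR a) — a is true.
  8. (NOT d OR NOT e) — NOT e is true.
  9. (NOT e OR b) — NOT e is true.
  10. (NOT e OR d) — NOT e is true.
  11. (NOT d OR a) — a is true.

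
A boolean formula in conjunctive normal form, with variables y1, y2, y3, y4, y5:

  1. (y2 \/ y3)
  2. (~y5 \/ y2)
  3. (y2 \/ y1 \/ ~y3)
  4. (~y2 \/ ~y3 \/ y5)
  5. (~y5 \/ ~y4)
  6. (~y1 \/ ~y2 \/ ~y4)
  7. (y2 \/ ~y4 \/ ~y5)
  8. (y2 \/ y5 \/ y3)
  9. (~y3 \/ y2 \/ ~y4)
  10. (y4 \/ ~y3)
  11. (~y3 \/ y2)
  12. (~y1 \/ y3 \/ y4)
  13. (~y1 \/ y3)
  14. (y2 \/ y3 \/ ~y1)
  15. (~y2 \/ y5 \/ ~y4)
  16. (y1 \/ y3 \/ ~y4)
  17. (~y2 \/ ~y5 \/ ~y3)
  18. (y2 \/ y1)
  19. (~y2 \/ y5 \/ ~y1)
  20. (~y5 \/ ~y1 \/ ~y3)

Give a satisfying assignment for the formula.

y1=F, y2=T, y3=F, y4=F, y5=T

Check each clause:
  1. (y2 \/ y3) — y2 is true.
  2. (y2 \/ ~y5) — y2 is true.
  3. (~y3 \/ y2 \/ y1) — y2 is true.
  4. (~y3 \/ ~y2 \/ y5) — ~y3 is true.
  5. (~y4 \/ ~y5) — ~y4 is true.
  6. (~y1 \/ ~y4 \/ ~y2) — ~y4 is true.
  7. (y2 \/ ~y5 \/ ~y4) — y2 is true.
  8. (y2 \/ y3 \/ y5) — y2 is true.
  9. (y2 \/ ~y3 \/ ~y4) — y2 is true.
  10. (y4 \/ ~y3) — ~y3 is true.
  11. (~y3 \/ y2) — y2 is true.
  12. (~y1 \/ y4 \/ y3) — ~y1 is true.
  13. (y3 \/ ~y1) — ~y1 is true.
  14. (~y1 \/ y2 \/ y3) — y2 is true.
  15. (~y2 \/ y5 \/ ~y4) — ~y4 is true.
  16. (~y4 \/ y3 \/ y1) — ~y4 is true.
  17. (~y3 \/ ~y2 \/ ~y5) — ~y3 is true.
  18. (y2 \/ y1) — y2 is true.
  19. (y5 \/ ~y1 \/ ~y2) — y5 is true.
  20. (~y5 \/ ~y3 \/ ~y1) — ~y3 is true.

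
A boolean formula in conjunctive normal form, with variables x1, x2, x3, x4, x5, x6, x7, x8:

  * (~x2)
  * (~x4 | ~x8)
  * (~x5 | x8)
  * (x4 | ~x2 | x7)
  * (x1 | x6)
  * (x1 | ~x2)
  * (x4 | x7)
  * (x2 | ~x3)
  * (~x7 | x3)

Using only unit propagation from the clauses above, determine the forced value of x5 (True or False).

False

(~x2) is a unit clause: x2 = False.
(~x3 | x2) with x2 = False leaves only ~x3, so x3 = False.
(~x7 | x3) with x3 = False leaves only ~x7, so x7 = False.
(x7 | x4) with x7 = False leaves only x4, so x4 = True.
From (~x4 | ~x8) and x4 = True: x8 = False.
In (x8 | ~x5), x8 is now false; ~x5 must hold, so x5 = False.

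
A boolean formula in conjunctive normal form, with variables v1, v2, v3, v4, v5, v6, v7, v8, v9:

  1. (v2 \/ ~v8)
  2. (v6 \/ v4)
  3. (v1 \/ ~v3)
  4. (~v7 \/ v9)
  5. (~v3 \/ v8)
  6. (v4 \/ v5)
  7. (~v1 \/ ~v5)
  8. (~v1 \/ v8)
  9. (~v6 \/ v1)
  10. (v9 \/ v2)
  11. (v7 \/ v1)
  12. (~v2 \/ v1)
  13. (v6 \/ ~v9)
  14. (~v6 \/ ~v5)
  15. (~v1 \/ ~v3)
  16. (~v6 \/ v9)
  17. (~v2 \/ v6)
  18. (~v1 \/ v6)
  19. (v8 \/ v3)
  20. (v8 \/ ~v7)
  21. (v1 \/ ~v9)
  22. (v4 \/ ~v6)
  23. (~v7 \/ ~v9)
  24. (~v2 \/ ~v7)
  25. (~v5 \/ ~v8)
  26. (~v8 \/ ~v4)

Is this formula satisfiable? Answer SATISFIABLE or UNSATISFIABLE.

UNSATISFIABLE

v1 = True:
  propagation gives v5=False, v4=True, v8=True; an empty clause results — contradiction.
v1 = False:
  propagation gives v3=False, v6=False, v4=True, v7=True; an empty clause results — contradiction.
Every branch closes, so no satisfying assignment exists.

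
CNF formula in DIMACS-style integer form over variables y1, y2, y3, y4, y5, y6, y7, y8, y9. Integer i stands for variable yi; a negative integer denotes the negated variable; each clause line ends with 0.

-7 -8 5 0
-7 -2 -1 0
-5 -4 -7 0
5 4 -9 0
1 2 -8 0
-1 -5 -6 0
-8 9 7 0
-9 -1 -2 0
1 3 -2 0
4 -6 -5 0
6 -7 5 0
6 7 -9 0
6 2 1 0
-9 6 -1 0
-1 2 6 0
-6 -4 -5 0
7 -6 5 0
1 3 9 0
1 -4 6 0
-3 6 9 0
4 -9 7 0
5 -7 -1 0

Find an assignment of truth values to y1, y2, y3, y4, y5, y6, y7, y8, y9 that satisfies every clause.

y1 = True, y2 = True, y3 = False, y4 = False, y5 = False, y6 = False, y7 = False, y8 = False, y9 = False

y8 occurs only negated in the remaining clauses — set y8 = False.
Try y1 = True.
Try y2 = True.
  then y7 is forced to False.
  then y9 is forced to False.
For the remaining variables, y3 = False, y4 = False, y5 = False, y6 = False works.
Check each clause:
  1. {y5, ¬y8, ¬y7} — ¬y8 is true.
  2. {¬y1, ¬y2, ¬y7} — ¬y7 is true.
  3. {¬y4, ¬y7, ¬y5} — ¬y7 is true.
  4. {y5, ¬y9, y4} — ¬y9 is true.
  5. {y2, y1, ¬y8} — ¬y8 is true.
  6. {¬y1, ¬y5, ¬y6} — ¬y6 is true.
  7. {y7, y9, ¬y8} — ¬y8 is true.
  8. {¬y1, ¬y2, ¬y9} — ¬y9 is true.
  9. {¬y2, y1, y3} — y1 is true.
  10. {¬y6, ¬y5, y4} — ¬y6 is true.
  11. {¬y7, y6, y5} — ¬y7 is true.
  12. {y7, ¬y9, y6} — ¬y9 is true.
  13. {y6, y2, y1} — y1 is true.
  14. {¬y9, ¬y1, y6} — ¬y9 is true.
  15. {¬y1, y6, y2} — y2 is true.
  16. {¬y6, ¬y4, ¬y5} — ¬y6 is true.
  17. {¬y6, y5, y7} — ¬y6 is true.
  18. {y1, y9, y3} — y1 is true.
  19. {y6, y1, ¬y4} — y1 is true.
  20. {¬y3, y6, y9} — ¬y3 is true.
  21. {¬y9, y4, y7} — ¬y9 is true.
  22. {¬y1, ¬y7, y5} — ¬y7 is true.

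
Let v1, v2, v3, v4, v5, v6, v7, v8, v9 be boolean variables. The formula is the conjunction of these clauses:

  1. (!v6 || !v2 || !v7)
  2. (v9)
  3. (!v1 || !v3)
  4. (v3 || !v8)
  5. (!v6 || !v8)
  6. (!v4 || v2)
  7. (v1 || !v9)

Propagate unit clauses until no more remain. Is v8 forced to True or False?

False

(v9) is a unit clause: v9 = True.
(!v9 || v1) with v9 = True leaves only v1, so v1 = True.
In (!v1 || !v3), !v1 is now false; !v3 must hold, so v3 = False.
In (!v8 || v3), v3 is now false; !v8 must hold, so v8 = False.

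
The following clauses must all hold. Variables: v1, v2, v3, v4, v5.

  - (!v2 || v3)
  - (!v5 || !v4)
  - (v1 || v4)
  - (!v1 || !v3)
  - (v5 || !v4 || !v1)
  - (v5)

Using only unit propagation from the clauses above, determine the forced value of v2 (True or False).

False

Unit clause (v5) sets v5 = True.
In (!v5 || !v4), !v5 is now false; !v4 must hold, so v4 = False.
In (v4 || v1), v4 is now false; v1 must hold, so v1 = True.
From (!v3 || !v1) and v1 = True: v3 = False.
(v3 || !v2) with v3 = False leaves only !v2, so v2 = False.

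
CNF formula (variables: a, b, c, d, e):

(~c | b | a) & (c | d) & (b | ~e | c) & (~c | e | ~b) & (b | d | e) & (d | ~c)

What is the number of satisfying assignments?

10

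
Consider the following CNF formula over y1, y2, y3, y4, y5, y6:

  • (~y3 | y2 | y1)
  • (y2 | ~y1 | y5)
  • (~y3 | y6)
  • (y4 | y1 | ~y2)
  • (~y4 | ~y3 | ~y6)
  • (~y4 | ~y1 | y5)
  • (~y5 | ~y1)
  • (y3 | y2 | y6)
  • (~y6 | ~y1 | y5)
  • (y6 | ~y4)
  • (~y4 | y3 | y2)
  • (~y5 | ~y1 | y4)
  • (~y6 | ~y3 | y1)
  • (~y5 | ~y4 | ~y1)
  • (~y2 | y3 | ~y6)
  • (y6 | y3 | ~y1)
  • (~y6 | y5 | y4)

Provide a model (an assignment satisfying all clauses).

y1=0, y2=0, y3=0, y4=0, y5=1, y6=1

Branch on y1: take y1 = False.
Branch on y2: take y2 = False.
  then y3 is forced to False.
  then y6 is forced to True.
  then y4 is forced to False.
  then y5 is forced to True.
Every clause has at least one true literal under this assignment.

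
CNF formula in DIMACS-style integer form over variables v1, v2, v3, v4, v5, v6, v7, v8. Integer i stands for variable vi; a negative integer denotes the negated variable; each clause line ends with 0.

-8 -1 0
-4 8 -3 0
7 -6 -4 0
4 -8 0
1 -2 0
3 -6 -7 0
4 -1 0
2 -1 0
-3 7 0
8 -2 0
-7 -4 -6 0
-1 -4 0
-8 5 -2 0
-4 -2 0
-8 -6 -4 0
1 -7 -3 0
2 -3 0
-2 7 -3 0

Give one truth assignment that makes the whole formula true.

v1=F, v2=F, v3=F, v4=T, v5=F, v6=F, v7=F, v8=F

v6 occurs only negated in the remaining clauses — set v6 = False.
Branch on v1: take v1 = False.
  then v2 is forced to False.
  then v3 is forced to False.
Set v4 = True and propagate.
v5, v7, v8 are now unconstrained; take v5 = False, v7 = False, v8 = False.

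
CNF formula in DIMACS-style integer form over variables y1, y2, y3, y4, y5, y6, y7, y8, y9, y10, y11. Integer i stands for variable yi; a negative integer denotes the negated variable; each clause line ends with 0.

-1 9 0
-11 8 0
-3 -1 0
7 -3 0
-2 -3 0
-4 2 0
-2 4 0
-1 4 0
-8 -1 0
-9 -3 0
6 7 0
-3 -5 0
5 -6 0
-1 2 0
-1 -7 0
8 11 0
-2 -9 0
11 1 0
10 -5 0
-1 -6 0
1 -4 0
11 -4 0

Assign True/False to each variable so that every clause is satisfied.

y1=False  y2=False  y3=False  y4=False  y5=False  y6=False  y7=True  y8=True  y9=False  y10=True  y11=True

Check each clause:
  1. (!y1 || y9) — !y1 is true.
  2. (!y11 || y8) — y8 is true.
  3. (!y3 || !y1) — !y3 is true.
  4. (!y3 || y7) — !y3 is true.
  5. (!y3 || !y2) — !y3 is true.
  6. (y2 || !y4) — !y4 is true.
  7. (y4 || !y2) — !y2 is true.
  8. (!y1 || y4) — !y1 is true.
  9. (!y1 || !y8) — !y1 is true.
  10. (!y3 || !y9) — !y3 is true.
  11. (y6 || y7) — y7 is true.
  12. (!y3 || !y5) — !y5 is true.
  13. (y5 || !y6) — !y6 is true.
  14. (!y1 || y2) — !y1 is true.
  15. (!y7 || !y1) — !y1 is true.
  16. (y11 || y8) — y8 is true.
  17. (!y9 || !y2) — !y2 is true.
  18. (y1 || y11) — y11 is true.
  19. (y10 || !y5) — y10 is true.
  20. (!y6 || !y1) — !y6 is true.
  21. (y1 || !y4) — !y4 is true.
  22. (y11 || !y4) — y11 is true.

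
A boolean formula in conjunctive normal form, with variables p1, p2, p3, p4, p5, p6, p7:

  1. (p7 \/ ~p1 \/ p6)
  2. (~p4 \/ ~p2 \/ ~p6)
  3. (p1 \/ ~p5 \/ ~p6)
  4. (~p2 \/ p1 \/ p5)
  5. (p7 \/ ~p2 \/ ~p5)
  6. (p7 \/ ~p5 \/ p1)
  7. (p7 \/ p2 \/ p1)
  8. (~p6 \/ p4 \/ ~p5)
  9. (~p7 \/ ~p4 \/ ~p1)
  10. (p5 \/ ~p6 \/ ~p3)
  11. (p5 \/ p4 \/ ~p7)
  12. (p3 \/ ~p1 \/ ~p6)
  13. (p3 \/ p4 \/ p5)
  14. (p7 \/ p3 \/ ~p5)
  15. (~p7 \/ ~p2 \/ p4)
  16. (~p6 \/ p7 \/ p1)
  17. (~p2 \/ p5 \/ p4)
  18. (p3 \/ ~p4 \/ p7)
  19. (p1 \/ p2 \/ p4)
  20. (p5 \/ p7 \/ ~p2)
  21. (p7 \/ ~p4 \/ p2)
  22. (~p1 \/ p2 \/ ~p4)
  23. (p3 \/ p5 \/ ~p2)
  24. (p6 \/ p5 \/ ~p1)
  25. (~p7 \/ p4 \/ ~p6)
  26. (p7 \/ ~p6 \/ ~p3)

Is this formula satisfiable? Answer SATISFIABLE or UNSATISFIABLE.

SATISFIABLE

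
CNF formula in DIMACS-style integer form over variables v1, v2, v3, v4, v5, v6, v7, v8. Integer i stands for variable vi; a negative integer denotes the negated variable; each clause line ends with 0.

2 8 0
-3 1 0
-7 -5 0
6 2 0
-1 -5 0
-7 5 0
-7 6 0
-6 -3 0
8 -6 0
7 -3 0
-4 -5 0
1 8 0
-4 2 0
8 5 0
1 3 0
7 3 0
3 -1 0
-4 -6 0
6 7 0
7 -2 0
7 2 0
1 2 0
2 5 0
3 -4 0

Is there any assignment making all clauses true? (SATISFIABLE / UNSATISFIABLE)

UNSATISFIABLE

v7 = True:
  propagation gives v5=False; an empty clause results — contradiction.
v7 = False:
  propagation gives v3=False; an empty clause results — contradiction.
Every branch closes, so no satisfying assignment exists.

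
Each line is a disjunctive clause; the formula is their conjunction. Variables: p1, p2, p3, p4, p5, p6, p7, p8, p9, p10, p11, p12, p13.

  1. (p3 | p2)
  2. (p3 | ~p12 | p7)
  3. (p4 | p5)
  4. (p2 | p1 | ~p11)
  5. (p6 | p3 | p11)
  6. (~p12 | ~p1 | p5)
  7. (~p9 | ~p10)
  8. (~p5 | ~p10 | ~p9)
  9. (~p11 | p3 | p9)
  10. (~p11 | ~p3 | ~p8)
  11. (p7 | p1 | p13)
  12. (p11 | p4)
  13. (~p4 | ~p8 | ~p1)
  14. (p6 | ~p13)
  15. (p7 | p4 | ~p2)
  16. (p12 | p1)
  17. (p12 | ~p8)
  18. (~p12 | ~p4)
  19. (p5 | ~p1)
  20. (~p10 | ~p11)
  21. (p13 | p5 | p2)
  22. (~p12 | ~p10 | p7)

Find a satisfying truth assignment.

p1=True, p2=False, p3=True, p4=True, p5=True, p6=True, p7=True, p8=False, p9=False, p10=False, p11=True, p12=False, p13=True

Check each clause:
  1. (p3 | p2) — p3 is true.
  2. (p3 | ~p12 | p7) — p3 is true.
  3. (p4 | p5) — p4 is true.
  4. (~p11 | p1 | p2) — p1 is true.
  5. (p6 | p11 | p3) — p11 is true.
  6. (~p12 | ~p1 | p5) — ~p12 is true.
  7. (~p10 | ~p9) — ~p10 is true.
  8. (~p9 | ~p10 | ~p5) — ~p10 is true.
  9. (~p11 | p3 | p9) — p3 is true.
  10. (~p11 | ~p3 | ~p8) — ~p8 is true.
  11. (p13 | p7 | p1) — p1 is true.
  12. (p11 | p4) — p11 is true.
  13. (~p4 | ~p1 | ~p8) — ~p8 is true.
  14. (~p13 | p6) — p6 is true.
  15. (~p2 | p4 | p7) — p4 is true.
  16. (p12 | p1) — p1 is true.
  17. (~p8 | p12) — ~p8 is true.
  18. (~p12 | ~p4) — ~p12 is true.
  19. (~p1 | p5) — p5 is true.
  20. (~p11 | ~p10) — ~p10 is true.
  21. (p13 | p2 | p5) — p5 is true.
  22. (~p10 | p7 | ~p12) — ~p12 is true.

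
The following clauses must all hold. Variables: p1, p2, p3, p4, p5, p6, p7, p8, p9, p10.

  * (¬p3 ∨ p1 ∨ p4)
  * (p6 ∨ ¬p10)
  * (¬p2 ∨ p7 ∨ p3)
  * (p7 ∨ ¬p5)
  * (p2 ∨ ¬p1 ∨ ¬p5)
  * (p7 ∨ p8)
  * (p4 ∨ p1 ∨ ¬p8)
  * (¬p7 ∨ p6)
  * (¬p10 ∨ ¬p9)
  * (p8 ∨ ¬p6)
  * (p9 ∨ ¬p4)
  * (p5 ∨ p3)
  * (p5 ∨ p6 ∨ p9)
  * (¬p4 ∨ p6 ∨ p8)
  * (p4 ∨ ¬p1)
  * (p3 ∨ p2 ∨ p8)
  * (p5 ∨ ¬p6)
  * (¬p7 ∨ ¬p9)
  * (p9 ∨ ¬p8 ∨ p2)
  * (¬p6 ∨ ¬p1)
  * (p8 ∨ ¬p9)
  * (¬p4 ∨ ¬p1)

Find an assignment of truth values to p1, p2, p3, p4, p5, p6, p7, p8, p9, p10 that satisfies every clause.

p1 = F, p2 = F, p3 = T, p4 = T, p5 = F, p6 = F, p7 = F, p8 = T, p9 = T, p10 = F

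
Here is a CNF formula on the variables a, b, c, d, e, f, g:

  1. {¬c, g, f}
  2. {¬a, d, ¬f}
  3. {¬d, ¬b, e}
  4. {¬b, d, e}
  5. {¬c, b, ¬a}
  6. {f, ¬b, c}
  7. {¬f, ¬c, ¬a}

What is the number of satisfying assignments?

Split on b, then c.
  b=T, c=T: d free; 4 ways for (a,e,f,g) × 2^1 = 8.
  b=T, c=F: g free; 3 ways for (a,d,e,f) × 2^1 = 6.
  b=F, c=T: d, e free; 3 ways for (a,f,g) × 2^2 = 12.
  b=F, c=F: e, g free; 7 ways for (a,d,f) × 2^2 = 28.
Total: 8 + 6 + 12 + 28 = 54.

54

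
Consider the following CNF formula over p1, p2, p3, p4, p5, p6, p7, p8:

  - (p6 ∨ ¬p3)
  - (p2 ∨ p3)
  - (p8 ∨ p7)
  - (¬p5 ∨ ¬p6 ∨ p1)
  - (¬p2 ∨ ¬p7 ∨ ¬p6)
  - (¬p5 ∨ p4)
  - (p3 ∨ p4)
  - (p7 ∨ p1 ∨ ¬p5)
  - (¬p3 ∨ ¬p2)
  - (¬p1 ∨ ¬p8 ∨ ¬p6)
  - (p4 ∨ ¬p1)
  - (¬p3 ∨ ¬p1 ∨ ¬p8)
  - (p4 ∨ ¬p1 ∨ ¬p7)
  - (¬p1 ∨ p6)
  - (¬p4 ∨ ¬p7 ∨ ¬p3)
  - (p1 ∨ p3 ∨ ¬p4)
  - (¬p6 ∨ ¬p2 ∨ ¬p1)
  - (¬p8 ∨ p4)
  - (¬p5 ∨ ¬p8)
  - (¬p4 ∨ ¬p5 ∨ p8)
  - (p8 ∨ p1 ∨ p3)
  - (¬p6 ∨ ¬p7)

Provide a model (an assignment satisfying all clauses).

Pure literal: p5 appears only negated; assign p5 = False.
Set p1 = False and propagate.
Branch on p2: take p2 = False.
  then p3 is forced to True.
  then p6 is forced to True.
  then p7 is forced to False.
  then p8 is forced to True.
  then p4 is forced to True.

p1=F, p2=F, p3=T, p4=T, p5=F, p6=T, p7=F, p8=T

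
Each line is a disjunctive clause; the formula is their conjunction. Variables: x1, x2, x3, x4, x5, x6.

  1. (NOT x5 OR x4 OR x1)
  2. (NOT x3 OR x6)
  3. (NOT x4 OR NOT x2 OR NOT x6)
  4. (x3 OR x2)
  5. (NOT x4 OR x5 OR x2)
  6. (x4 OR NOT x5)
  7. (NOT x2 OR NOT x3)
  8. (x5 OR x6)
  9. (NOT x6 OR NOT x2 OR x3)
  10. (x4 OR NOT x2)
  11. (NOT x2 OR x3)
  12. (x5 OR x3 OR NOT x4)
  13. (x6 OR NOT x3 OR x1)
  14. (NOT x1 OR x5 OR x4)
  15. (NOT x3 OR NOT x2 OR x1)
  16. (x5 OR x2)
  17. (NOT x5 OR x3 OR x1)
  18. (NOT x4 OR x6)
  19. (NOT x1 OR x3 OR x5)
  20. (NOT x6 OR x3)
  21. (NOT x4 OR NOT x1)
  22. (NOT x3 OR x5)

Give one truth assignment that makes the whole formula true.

Branch on x1: take x1 = False.
The remaining clauses are satisfied by x2 = False, x3 = True, x4 = True, x5 = True, x6 = True.
Every clause has at least one true literal under this assignment.
Check each clause:
  1. (NOT x5 OR x4 OR x1) — x4 is true.
  2. (NOT x3 OR x6) — x6 is true.
  3. (NOT x2 OR NOT x6 OR NOT x4) — NOT x2 is true.
  4. (x2 OR x3) — x3 is true.
  5. (NOT x4 OR x2 OR x5) — x5 is true.
  6. (NOT x5 OR x4) — x4 is true.
  7. (NOT x3 OR NOT x2) — NOT x2 is true.
  8. (x5 OR x6) — x5 is true.
  9. (x3 OR NOT x2 OR NOT x6) — x3 is true.
  10. (x4 OR NOT x2) — x4 is true.
  11. (x3 OR NOT x2) — x3 is true.
  12. (NOT x4 OR x5 OR x3) — x3 is true.
  13. (NOT x3 OR x6 OR x1) — x6 is true.
  14. (x5 OR NOT x1 OR x4) — x4 is true.
  15. (NOT x2 OR x1 OR NOT x3) — NOT x2 is true.
  16. (x5 OR x2) — x5 is true.
  17. (x3 OR x1 OR NOT x5) — x3 is true.
  18. (NOT x4 OR x6) — x6 is true.
  19. (x3 OR NOT x1 OR x5) — x3 is true.
  20. (x3 OR NOT x6) — x3 is true.
  21. (NOT x4 OR NOT x1) — NOT x1 is true.
  22. (x5 OR NOT x3) — x5 is true.

x1 = F  x2 = F  x3 = T  x4 = T  x5 = T  x6 = T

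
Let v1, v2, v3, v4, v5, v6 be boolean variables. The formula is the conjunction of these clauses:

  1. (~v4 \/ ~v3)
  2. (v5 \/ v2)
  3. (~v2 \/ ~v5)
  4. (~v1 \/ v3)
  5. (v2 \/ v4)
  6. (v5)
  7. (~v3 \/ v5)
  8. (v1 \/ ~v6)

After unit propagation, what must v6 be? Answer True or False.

(v5) stands alone — v5 = True.
From (~v5 \/ ~v2) and v5 = True: v2 = False.
In (v2 \/ v4), v2 is now false; v4 must hold, so v4 = True.
(~v4 \/ ~v3): since v4 = True, the clause reduces to (~v3). v3 = False.
(~v1 \/ v3): since v3 = False, the clause reduces to (~v1). v1 = False.
(v1 \/ ~v6) with v1 = False leaves only ~v6, so v6 = False.

False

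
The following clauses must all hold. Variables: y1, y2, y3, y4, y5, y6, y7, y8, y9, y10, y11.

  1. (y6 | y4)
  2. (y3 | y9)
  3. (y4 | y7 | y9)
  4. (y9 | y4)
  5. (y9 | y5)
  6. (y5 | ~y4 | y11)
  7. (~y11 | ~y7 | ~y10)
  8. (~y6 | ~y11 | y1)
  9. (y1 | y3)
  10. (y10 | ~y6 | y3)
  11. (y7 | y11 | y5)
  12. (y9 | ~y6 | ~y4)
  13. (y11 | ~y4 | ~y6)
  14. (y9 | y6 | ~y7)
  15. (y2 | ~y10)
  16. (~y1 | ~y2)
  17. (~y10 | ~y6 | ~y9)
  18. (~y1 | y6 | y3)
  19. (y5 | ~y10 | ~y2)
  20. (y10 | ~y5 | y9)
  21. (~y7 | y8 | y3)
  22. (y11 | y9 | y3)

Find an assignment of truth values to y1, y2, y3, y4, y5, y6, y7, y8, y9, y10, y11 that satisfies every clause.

y1=False, y2=True, y3=True, y4=True, y5=True, y6=False, y7=True, y8=False, y9=True, y10=False, y11=False

Pure literal: y3 appears only positively; assign y3 = True.
Branch on y1: take y1 = False.
Try y2 = True.
The remaining clauses are satisfied by y4 = True, y5 = True, y6 = False, y7 = True, y8 = False, y9 = True, y10 = False, y11 = False.
Every clause has at least one true literal under this assignment.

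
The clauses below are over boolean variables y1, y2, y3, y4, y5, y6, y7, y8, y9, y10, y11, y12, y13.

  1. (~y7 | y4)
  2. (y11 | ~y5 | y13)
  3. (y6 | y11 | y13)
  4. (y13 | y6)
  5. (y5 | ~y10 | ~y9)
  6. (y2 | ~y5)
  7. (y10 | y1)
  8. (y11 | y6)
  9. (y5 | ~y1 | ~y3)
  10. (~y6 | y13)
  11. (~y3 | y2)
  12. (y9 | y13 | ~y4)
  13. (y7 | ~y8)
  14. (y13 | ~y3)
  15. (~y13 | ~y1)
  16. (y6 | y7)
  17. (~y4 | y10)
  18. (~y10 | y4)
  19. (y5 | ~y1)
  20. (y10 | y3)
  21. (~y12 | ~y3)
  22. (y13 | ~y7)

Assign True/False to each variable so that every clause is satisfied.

y1 = False  y2 = True  y3 = False  y4 = True  y5 = True  y6 = False  y7 = True  y8 = True  y9 = True  y10 = True  y11 = True  y12 = False  y13 = True

Pure literal: y2 appears only positively; assign y2 = True.
y11 occurs only positively in the remaining clauses — set y11 = True.
Set y1 = False and propagate.
  then y10 is forced to True.
  then y4 is forced to True.
Branch on y3: take y3 = False.
Try y5 = True.
The remaining clauses are satisfied by y6 = False, y7 = True, y8 = True, y9 = True, y12 = False, y13 = True.
Check each clause:
  1. (y4 | ~y7) — y4 is true.
  2. (~y5 | y11 | y13) — y11 is true.
  3. (y11 | y6 | y13) — y11 is true.
  4. (y13 | y6) — y13 is true.
  5. (~y9 | y5 | ~y10) — y5 is true.
  6. (y2 | ~y5) — y2 is true.
  7. (y10 | y1) — y10 is true.
  8. (y6 | y11) — y11 is true.
  9. (~y3 | ~y1 | y5) — ~y3 is true.
  10. (y13 | ~y6) — ~y6 is true.
  11. (y2 | ~y3) — y2 is true.
  12. (~y4 | y13 | y9) — y9 is true.
  13. (~y8 | y7) — y7 is true.
  14. (y13 | ~y3) — y13 is true.
  15. (~y13 | ~y1) — ~y1 is true.
  16. (y7 | y6) — y7 is true.
  17. (y10 | ~y4) — y10 is true.
  18. (~y10 | y4) — y4 is true.
  19. (y5 | ~y1) — y5 is true.
  20. (y10 | y3) — y10 is true.
  21. (~y12 | ~y3) — ~y12 is true.
  22. (y13 | ~y7) — y13 is true.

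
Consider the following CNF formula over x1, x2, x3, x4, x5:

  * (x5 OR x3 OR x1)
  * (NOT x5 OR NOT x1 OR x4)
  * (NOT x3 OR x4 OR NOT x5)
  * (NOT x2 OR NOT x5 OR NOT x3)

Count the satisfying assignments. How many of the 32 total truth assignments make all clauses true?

20

Case analysis on x5 and x3:
  x5=T, x3=T: remaining (x1,x2,x4) ∈ {(F,F,T); (T,F,T)} — 2.
  x5=T, x3=F: x2 free; 3 ways for (x1,x4) × 2^1 = 6.
  x5=F, x3=T: x1, x2, x4 free → 2^3 = 8.
  x5=F, x3=F: remaining (x1,x2,x4) ∈ {(T,F,F); (T,F,T); (T,T,F); (T,T,T)} — 4.
Total: 2 + 6 + 8 + 4 = 20.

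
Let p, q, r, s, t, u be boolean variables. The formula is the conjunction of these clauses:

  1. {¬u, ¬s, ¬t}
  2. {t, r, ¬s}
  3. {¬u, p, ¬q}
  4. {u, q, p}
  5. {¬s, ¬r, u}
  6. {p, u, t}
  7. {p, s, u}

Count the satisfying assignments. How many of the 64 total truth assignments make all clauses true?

26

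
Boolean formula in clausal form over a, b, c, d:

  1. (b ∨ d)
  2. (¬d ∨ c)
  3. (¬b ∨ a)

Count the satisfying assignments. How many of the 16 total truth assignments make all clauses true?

5

The models are:
  a=0 b=0 c=1 d=1
  a=1 b=0 c=1 d=1
  a=1 b=1 c=0 d=0
  a=1 b=1 c=1 d=0
  a=1 b=1 c=1 d=1
Count: 5.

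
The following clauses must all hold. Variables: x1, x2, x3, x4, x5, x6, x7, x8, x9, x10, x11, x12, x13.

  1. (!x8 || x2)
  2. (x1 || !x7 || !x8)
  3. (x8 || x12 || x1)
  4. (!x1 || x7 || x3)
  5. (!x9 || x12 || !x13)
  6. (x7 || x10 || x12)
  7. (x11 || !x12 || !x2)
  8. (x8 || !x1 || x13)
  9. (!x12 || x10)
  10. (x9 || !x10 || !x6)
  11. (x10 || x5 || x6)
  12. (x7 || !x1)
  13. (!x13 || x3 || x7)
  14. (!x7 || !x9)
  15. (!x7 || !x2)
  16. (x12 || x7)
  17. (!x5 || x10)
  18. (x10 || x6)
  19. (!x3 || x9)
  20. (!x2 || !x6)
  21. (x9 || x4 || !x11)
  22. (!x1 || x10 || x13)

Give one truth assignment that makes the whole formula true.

x1=True, x2=False, x3=False, x4=False, x5=False, x6=False, x7=True, x8=False, x9=False, x10=True, x11=False, x12=True, x13=True

Check each clause:
  1. (!x8 || x2) — !x8 is true.
  2. (!x7 || !x8 || x1) — !x8 is true.
  3. (x12 || x8 || x1) — x1 is true.
  4. (x3 || !x1 || x7) — x7 is true.
  5. (x12 || !x13 || !x9) — x12 is true.
  6. (x10 || x7 || x12) — x10 is true.
  7. (!x2 || !x12 || x11) — !x2 is true.
  8. (x13 || x8 || !x1) — x13 is true.
  9. (!x12 || x10) — x10 is true.
  10. (x9 || !x10 || !x6) — !x6 is true.
  11. (x6 || x10 || x5) — x10 is true.
  12. (!x1 || x7) — x7 is true.
  13. (!x13 || x7 || x3) — x7 is true.
  14. (!x9 || !x7) — !x9 is true.
  15. (!x7 || !x2) — !x2 is true.
  16. (x7 || x12) — x12 is true.
  17. (!x5 || x10) — x10 is true.
  18. (x10 || x6) — x10 is true.
  19. (!x3 || x9) — !x3 is true.
  20. (!x6 || !x2) — !x6 is true.
  21. (x4 || !x11 || x9) — !x11 is true.
  22. (x13 || !x1 || x10) — x10 is true.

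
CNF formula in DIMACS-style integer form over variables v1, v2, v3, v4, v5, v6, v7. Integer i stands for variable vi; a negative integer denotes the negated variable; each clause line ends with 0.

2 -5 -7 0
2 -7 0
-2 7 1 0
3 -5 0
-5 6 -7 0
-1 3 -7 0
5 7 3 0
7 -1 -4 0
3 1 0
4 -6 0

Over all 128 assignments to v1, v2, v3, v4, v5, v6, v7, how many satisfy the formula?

Split on v7, then v1.
  v7=1, v1=1: remaining (v2,v3,v4,v5,v6) ∈ {(1,1,0,0,0); (1,1,1,0,0); (1,1,1,0,1); (1,1,1,1,1)} — 4.
  v7=1, v1=0: remaining (v2,v3,v4,v5,v6) ∈ {(1,1,0,0,0); (1,1,1,0,0); (1,1,1,0,1); (1,1,1,1,1)} — 4.
  v7=0, v1=1: remaining (v2,v3,v4,v5,v6) ∈ {(0,1,0,0,0); (0,1,0,1,0); (1,1,0,0,0); (1,1,0,1,0)} — 4.
  v7=0, v1=0: v5 free; 3 ways for (v2,v3,v4,v6) × 2^1 = 6.
Total: 4 + 4 + 4 + 6 = 18.

18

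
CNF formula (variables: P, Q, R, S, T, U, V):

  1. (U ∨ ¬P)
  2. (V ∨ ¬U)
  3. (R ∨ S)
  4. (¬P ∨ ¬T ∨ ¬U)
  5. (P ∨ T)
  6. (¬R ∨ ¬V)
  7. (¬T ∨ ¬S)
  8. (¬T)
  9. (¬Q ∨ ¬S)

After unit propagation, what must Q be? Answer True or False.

(¬T) stands alone — T = False.
In (P ∨ T), T is now false; P must hold, so P = True.
In (¬P ∨ U), ¬P is now false; U must hold, so U = True.
From (¬U ∨ V) and U = True: V = True.
In (¬V ∨ ¬R), ¬V is now false; ¬R must hold, so R = False.
(S ∨ R): since R = False, the clause reduces to (S). S = True.
In (¬S ∨ ¬Q), ¬S is now false; ¬Q must hold, so Q = False.

False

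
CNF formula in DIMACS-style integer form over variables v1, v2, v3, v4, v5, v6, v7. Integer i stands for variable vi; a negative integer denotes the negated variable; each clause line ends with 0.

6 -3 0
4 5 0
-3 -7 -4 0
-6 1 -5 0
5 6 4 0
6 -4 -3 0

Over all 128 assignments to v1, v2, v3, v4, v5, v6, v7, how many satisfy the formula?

Split on v4, then v6.
  v4=1, v6=1: v2 free; 9 ways for (v1,v3,v5,v7) × 2^1 = 18.
  v4=1, v6=0: forces v3=0; v1, v2, v5, v7 free → 2^4 = 16.
  v4=0, v6=1: forces v1=1; v5=1; v2, v3, v7 free → 2^3 = 8.
  v4=0, v6=0: forces v3=0; v5=1; v1, v2, v7 free → 2^3 = 8.
Total: 18 + 16 + 8 + 8 = 50.

50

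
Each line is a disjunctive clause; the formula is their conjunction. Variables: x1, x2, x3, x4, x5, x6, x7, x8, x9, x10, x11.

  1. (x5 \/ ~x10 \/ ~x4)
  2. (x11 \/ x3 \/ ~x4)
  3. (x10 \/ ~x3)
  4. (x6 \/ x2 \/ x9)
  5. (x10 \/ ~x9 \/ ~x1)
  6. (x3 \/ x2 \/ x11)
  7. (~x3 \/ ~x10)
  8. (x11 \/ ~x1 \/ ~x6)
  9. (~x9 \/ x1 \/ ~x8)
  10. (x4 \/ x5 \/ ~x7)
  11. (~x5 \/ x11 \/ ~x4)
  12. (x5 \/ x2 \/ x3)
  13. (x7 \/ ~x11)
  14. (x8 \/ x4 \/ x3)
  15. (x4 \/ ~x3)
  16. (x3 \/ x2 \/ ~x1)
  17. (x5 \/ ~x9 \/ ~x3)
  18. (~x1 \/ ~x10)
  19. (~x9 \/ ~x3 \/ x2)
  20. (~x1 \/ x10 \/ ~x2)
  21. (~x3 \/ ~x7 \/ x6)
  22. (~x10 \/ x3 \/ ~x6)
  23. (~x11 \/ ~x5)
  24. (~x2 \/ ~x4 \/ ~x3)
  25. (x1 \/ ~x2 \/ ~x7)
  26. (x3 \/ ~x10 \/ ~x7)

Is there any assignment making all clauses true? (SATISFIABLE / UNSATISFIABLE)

Set x1 = False and propagate.
Branch on x2: take x2 = True.
  then x7 is forced to False.
  then x11 is forced to False.
Try x3 = False.
  then x4 is forced to False.
  then x8 is forced to True.
  then x9 is forced to False.
For the remaining variables, x5 = True, x6 = True, x10 = False works.
So x1=False  x2=True  x3=False  x4=False  x5=True  x6=True  x7=False  x8=True  x9=False  x10=False  x11=False is a satisfying assignment.

SATISFIABLE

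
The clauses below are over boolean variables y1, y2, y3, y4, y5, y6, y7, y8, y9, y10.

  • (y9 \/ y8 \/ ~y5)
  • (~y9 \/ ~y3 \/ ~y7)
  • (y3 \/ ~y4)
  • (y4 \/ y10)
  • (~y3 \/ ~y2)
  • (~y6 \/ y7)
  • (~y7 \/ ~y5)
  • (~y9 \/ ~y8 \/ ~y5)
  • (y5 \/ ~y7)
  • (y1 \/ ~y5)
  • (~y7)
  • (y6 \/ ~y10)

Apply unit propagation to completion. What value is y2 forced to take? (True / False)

False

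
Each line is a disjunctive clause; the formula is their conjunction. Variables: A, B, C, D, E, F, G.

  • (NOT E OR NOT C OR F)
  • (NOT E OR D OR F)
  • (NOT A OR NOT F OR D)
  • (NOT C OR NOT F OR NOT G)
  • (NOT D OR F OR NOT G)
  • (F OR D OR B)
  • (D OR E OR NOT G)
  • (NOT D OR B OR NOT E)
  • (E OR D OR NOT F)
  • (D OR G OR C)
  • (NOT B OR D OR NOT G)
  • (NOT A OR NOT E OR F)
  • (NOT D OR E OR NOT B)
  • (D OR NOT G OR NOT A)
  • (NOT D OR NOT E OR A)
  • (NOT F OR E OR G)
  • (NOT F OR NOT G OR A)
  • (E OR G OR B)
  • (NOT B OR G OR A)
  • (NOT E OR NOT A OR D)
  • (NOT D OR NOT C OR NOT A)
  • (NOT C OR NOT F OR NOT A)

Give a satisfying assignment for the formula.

A = T, B = F, C = F, D = T, E = F, F = T, G = T

Branch on A: take A = True.
Set B = False and propagate.
For the remaining variables, C = False, D = True, E = False, F = True, G = True works.
Every clause has at least one true literal under this assignment.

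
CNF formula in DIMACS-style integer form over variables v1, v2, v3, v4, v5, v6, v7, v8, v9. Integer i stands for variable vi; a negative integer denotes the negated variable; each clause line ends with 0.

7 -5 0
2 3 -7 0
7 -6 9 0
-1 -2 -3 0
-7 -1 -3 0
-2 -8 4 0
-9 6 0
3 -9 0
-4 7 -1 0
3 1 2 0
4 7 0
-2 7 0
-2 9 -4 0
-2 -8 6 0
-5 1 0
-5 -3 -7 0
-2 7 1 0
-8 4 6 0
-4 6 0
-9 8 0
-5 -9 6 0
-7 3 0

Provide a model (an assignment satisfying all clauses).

v5 occurs only negated in the remaining clauses — set v5 = False.
Set v1 = False and propagate.
Set v2 = False and propagate.
  then v3 is forced to True.
Set v4 = False and propagate.
  then v7 is forced to True.
For the remaining variables, v6 = True, v8 = False, v9 = False works.
Every clause has at least one true literal under this assignment.
Check each clause:
  1. (v7 || !v5) — !v5 is true.
  2. (v3 || !v7 || v2) — v3 is true.
  3. (v7 || v9 || !v6) — v7 is true.
  4. (!v2 || !v3 || !v1) — !v2 is true.
  5. (!v3 || !v1 || !v7) — !v1 is true.
  6. (!v8 || !v2 || v4) — !v8 is true.
  7. (v6 || !v9) — v6 is true.
  8. (!v9 || v3) — v3 is true.
  9. (!v4 || !v1 || v7) — !v4 is true.
  10. (v2 || v1 || v3) — v3 is true.
  11. (v4 || v7) — v7 is true.
  12. (v7 || !v2) — !v2 is true.
  13. (!v2 || !v4 || v9) — !v4 is true.
  14. (!v8 || v6 || !v2) — !v8 is true.
  15. (!v5 || v1) — !v5 is true.
  16. (!v5 || !v3 || !v7) — !v5 is true.
  17. (v7 || !v2 || v1) — !v2 is true.
  18. (v4 || !v8 || v6) — !v8 is true.
  19. (v6 || !v4) — !v4 is true.
  20. (!v9 || v8) — !v9 is true.
  21. (!v5 || v6 || !v9) — !v5 is true.
  22. (!v7 || v3) — v3 is true.

v1=False, v2=False, v3=True, v4=False, v5=False, v6=True, v7=True, v8=False, v9=False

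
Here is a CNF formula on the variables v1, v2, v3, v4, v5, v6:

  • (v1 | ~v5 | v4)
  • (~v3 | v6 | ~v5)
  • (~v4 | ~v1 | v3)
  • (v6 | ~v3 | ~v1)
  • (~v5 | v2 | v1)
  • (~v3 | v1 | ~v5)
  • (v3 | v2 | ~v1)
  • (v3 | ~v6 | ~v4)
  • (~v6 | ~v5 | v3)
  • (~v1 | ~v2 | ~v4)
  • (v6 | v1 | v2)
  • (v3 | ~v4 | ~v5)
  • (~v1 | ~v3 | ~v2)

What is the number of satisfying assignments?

Split on v1, then v3.
  v1=1, v3=1: remaining (v2,v4,v5,v6) ∈ {(0,0,0,1); (0,0,1,1); (0,1,0,1); (0,1,1,1)} — 4.
  v1=1, v3=0: remaining (v2,v4,v5,v6) ∈ {(1,0,0,0); (1,0,0,1); (1,0,1,0)} — 3.
  v1=0, v3=1: v4 free; 3 ways for (v2,v5,v6) × 2^1 = 6.
  v1=0, v3=0: remaining (v2,v4,v5,v6) ∈ {(0,0,0,1); (1,0,0,0); (1,0,0,1); (1,1,0,0)} — 4.
Total: 4 + 3 + 6 + 4 = 17.

17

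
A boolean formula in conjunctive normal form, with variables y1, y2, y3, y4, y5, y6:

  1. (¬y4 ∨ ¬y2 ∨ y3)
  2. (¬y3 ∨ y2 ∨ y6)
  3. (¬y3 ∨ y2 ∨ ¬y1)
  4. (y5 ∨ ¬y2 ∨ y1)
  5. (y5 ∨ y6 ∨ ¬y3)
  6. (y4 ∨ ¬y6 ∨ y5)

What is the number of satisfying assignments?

Split on y2, then y3.
  y2=1, y3=1: 9 of the 16 assignments to (y1,y4,y5,y6) work.
  y2=1, y3=0: 5 of the 16 assignments to (y1,y4,y5,y6) work.
  y2=0, y3=1: remaining (y1,y4,y5,y6) ∈ {(0,0,1,1); (0,1,0,1); (0,1,1,1)} — 3.
  y2=0, y3=0: y1 free; 7 ways for (y4,y5,y6) × 2^1 = 14.
Total: 9 + 5 + 3 + 14 = 31.

31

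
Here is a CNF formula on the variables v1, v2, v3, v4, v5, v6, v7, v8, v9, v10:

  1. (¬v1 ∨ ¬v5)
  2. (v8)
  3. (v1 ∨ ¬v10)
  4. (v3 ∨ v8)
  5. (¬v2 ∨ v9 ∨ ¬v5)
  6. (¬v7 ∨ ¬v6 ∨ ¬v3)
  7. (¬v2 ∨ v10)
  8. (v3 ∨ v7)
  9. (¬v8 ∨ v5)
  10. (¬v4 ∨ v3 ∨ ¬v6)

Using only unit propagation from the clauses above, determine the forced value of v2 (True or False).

False

Unit clause (v8) sets v8 = True.
In (¬v8 ∨ v5), ¬v8 is now false; v5 must hold, so v5 = True.
In (¬v5 ∨ ¬v1), ¬v5 is now false; ¬v1 must hold, so v1 = False.
From (v1 ∨ ¬v10) and v1 = False: v10 = False.
(v10 ∨ ¬v2) with v10 = False leaves only ¬v2, so v2 = False.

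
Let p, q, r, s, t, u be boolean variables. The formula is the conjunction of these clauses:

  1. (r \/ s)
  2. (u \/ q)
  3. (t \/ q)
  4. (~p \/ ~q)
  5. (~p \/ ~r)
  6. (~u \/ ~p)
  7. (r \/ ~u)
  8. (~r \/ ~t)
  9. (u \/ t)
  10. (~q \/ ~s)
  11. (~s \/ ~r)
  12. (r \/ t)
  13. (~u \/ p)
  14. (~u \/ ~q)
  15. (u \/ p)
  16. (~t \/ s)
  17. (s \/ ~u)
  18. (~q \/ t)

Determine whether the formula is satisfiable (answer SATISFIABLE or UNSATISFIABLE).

UNSATISFIABLE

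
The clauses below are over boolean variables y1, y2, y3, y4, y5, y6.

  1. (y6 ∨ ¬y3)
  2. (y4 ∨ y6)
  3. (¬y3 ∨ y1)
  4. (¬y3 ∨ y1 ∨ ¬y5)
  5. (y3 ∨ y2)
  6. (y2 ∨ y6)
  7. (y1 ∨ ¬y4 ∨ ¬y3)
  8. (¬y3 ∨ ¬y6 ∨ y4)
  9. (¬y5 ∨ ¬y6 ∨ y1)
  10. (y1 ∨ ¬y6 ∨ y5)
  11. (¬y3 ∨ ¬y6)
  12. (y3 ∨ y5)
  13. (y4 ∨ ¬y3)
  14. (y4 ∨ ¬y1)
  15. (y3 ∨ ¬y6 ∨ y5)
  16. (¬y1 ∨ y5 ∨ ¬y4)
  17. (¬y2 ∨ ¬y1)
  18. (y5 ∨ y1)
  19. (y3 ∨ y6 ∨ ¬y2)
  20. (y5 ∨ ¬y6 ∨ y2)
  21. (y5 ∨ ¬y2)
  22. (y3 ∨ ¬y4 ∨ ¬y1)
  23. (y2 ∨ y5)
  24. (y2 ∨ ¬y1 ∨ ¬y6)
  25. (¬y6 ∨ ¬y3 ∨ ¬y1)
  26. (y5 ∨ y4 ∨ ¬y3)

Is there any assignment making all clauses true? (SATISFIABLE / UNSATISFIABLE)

UNSATISFIABLE

y3 = True:
  propagation gives y6=True; an empty clause results — contradiction.
y3 = False:
  propagation gives y2=True, y5=True, y1=False, y6=False; an empty clause results — contradiction.
Every branch closes, so no satisfying assignment exists.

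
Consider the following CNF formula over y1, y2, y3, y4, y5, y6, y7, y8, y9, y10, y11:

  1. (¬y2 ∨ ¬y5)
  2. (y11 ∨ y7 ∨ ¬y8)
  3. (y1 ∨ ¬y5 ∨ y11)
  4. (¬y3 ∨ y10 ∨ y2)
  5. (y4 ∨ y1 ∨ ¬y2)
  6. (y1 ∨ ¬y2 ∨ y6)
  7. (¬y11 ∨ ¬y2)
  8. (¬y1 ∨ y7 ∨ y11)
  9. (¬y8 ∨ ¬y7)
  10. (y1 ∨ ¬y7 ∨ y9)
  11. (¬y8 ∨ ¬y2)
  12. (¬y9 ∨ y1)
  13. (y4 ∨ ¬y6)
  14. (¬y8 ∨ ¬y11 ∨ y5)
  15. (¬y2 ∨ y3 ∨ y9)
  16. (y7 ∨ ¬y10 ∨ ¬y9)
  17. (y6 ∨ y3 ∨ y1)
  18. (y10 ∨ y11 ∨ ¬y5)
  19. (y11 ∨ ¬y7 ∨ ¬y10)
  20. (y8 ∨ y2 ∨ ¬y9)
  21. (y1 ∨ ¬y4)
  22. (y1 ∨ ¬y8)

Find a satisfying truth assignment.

y1=True, y2=False, y3=False, y4=True, y5=False, y6=False, y7=True, y8=False, y9=False, y10=False, y11=True

Branch on y1: take y1 = True.
Branch on y2: take y2 = False.
Set y3 = False and propagate.
For the remaining variables, y4 = True, y5 = False, y6 = False, y7 = True, y8 = False, y9 = False, y10 = False, y11 = True works.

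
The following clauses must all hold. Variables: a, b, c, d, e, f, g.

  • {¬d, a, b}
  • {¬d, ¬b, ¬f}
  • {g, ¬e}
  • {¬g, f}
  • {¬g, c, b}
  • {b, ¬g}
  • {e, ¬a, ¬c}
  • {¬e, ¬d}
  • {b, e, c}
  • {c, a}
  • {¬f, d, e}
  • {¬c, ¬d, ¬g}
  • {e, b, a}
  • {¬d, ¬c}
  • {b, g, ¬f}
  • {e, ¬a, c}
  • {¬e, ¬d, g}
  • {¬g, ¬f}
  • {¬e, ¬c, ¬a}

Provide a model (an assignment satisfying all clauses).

Try a = False.
  then c is forced to True.
  then d is forced to False.
Branch on b: take b = True.
The remaining clauses are satisfied by e = False, f = False, g = False.

a=False  b=True  c=True  d=False  e=False  f=False  g=False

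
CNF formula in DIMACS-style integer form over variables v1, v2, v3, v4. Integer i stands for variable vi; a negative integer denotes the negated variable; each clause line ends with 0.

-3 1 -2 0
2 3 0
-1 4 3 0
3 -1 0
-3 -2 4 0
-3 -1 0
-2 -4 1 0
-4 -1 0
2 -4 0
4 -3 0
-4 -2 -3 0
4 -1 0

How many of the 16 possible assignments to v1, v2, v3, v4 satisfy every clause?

1

The models are:
  v1=F v2=T v3=F v4=F
That's 1 in total.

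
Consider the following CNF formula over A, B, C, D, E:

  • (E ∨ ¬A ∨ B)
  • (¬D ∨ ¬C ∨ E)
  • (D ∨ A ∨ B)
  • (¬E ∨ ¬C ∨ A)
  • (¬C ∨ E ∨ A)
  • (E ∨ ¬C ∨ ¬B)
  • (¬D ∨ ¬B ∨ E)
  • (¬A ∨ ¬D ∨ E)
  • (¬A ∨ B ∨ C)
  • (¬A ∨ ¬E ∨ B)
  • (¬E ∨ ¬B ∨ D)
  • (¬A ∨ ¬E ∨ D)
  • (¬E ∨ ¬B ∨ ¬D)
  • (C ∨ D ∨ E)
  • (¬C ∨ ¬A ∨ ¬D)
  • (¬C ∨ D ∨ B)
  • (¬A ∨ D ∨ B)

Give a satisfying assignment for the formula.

A=False, B=False, C=False, D=True, E=True

Branch on A: take A = False.
Try B = False.
  then D is forced to True.
Branch on C: take C = False.
E is now unconstrained; take E = True.
Every clause has at least one true literal under this assignment.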